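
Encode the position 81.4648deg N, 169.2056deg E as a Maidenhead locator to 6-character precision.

Offset from 180°W / 90°S: lon 349.2056°, lat 171.4648°.
Field: lon ⌊349.2056/20⌋ = 17 → R; lat ⌊171.4648/10⌋ = 17 → R.
Square: lon ⌊9.2056/2⌋ = 4; lat ⌊1.4648/1⌋ = 1.
Subsquare: lon ⌊1.2056/0.0833333⌋ = 14 → o; lat ⌊0.4648/0.0416667⌋ = 11 → l.

RR41ol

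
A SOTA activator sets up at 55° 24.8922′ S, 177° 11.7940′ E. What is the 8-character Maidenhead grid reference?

RD84oo30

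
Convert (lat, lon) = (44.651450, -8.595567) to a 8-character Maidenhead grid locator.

IN54qp86

Add 180° to longitude and 90° to latitude: 171.40443, 134.65145.
Field: 171.40443/20 → 8 → I, 134.65145/10 → 13 → N; chars IN.
Square: 11.40443/2 → 5, 4.65145/1 → 4; chars 54.
Subsquare: 1.40443/0.0833333 → 16 → q, 0.65145/0.0416667 → 15 → p; chars qp.
Extended square: 0.07110/0.00833333 → 8, 0.02645/0.00416667 → 6; chars 86.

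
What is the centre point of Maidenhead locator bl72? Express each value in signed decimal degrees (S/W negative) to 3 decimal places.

22.500, -145.000

Field B=1, L=11: +1·20° lon, +11·10° lat → SW at lon -160°, lat 20°.
Square 7, 2: +7·2° lon, +2·1° lat → SW at lon -146°, lat 22°.
Cell spans 2° lon × 1° lat. Centre is SW corner plus half of each.
latitude 22.500, longitude -145.000.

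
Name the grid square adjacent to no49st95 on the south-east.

Longitude extended square 9; +1 → 10, wraps to 0, carry into subsquare.
Longitude subsquare s = 18; +1 → 19 = t.
Latitude extended square 5; −1 → 4.

NO49tt04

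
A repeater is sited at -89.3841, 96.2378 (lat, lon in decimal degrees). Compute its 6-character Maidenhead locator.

NA80co

Offset from 180°W / 90°S: lon 276.2378°, lat 0.6159°.
Field (20°×10°, letters A–R): lon ⌊276.2378/20⌋ = 13 → N; lat ⌊0.6159/10⌋ = 0 → A.
Square (2°×1°, digits 0–9): lon ⌊16.2378/2⌋ = 8; lat ⌊0.6159/1⌋ = 0.
Subsquare (5′×2.5′, letters a–x): lon ⌊0.2378/0.0833333⌋ = 2 → c; lat ⌊0.6159/0.0416667⌋ = 14 → o.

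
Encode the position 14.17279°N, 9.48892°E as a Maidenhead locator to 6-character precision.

JK44re

Shift to the Maidenhead origin (180°W, 90°S): lon 189.4889, lat 104.1728.
Field: lon ⌊189.4889/20⌋ = 9 → J; lat ⌊104.1728/10⌋ = 10 → K.
Square: lon ⌊9.4889/2⌋ = 4; lat ⌊4.1728/1⌋ = 4.
Subsquare: lon ⌊1.4889/0.0833333⌋ = 17 → r; lat ⌊0.1728/0.0416667⌋ = 4 → e.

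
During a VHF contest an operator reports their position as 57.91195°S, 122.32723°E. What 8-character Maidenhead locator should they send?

PD12dc91

Add 180° to longitude and 90° to latitude: 302.32723, 32.08805.
Field (20°×10°, letters A–R): 302.32723/20 → 15 → P, 32.08805/10 → 3 → D; chars PD.
Square (2°×1°, digits 0–9): 2.32723/2 → 1, 2.08805/1 → 2; chars 12.
Subsquare (5′×2.5′, letters a–x): 0.32723/0.0833333 → 3 → d, 0.08805/0.0416667 → 2 → c; chars dc.
Extended square (30″×15″, digits 0–9): 0.07723/0.00833333 → 9, 0.00472/0.00416667 → 1; chars 91.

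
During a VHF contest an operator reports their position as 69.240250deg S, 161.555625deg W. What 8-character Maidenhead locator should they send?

AC90fs32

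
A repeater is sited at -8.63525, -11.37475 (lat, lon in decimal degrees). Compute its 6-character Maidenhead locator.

Offset from 180°W / 90°S: lon 168.6252°, lat 81.3648°.
Field: 168.6252/20 → 8 → I, 81.3648/10 → 8 → I; chars II.
Square: 8.6252/2 → 4, 1.3648/1 → 1; chars 41.
Subsquare: 0.6252/0.0833333 → 7 → h, 0.3648/0.0416667 → 8 → i; chars hi.

II41hi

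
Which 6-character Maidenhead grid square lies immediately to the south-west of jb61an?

JB51xm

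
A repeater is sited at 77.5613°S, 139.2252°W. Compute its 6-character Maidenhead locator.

CB02jk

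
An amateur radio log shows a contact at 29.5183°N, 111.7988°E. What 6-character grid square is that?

OL59vm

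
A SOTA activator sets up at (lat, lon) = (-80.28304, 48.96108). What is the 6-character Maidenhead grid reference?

Add 180° to longitude and 90° to latitude: 228.9611, 9.7170.
Field: lon ⌊228.9611/20⌋ = 11 → L; lat ⌊9.7170/10⌋ = 0 → A.
Square: lon ⌊8.9611/2⌋ = 4; lat ⌊9.7170/1⌋ = 9.
Subsquare: lon ⌊0.9611/0.0833333⌋ = 11 → l; lat ⌊0.7170/0.0416667⌋ = 17 → r.

LA49lr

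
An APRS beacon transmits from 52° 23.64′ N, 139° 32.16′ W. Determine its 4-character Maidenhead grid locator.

CO02

Shift to the Maidenhead origin (180°W, 90°S): lon 40.46, lat 142.39.
Field: 40.46/20 → 2 → C, 142.39/10 → 14 → O; chars CO.
Square: 0.46/2 → 0, 2.39/1 → 2; chars 02.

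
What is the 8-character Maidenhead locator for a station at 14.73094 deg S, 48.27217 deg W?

GH55ug74

Shift to the Maidenhead origin (180°W, 90°S): lon 131.72783, lat 75.26906.
Field: 131.72783/20 → 6 → G, 75.26906/10 → 7 → H; chars GH.
Square: 11.72783/2 → 5, 5.26906/1 → 5; chars 55.
Subsquare: 1.72783/0.0833333 → 20 → u, 0.26906/0.0416667 → 6 → g; chars ug.
Extended square: 0.06116/0.00833333 → 7, 0.01906/0.00416667 → 4; chars 74.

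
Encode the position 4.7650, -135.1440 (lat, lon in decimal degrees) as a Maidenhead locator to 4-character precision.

Shift to the Maidenhead origin (180°W, 90°S): lon 44.86, lat 94.77.
Field (20°×10°, letters A–R): lon ⌊44.86/20⌋ = 2 → C; lat ⌊94.77/10⌋ = 9 → J.
Square (2°×1°, digits 0–9): lon ⌊4.86/2⌋ = 2; lat ⌊4.77/1⌋ = 4.

CJ24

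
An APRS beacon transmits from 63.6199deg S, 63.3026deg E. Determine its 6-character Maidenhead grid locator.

MC16pj

Offset from 180°W / 90°S: lon 243.3026°, lat 26.3801°.
Field: 243.3026/20 → 12 → M, 26.3801/10 → 2 → C; chars MC.
Square: 3.3026/2 → 1, 6.3801/1 → 6; chars 16.
Subsquare: 1.3026/0.0833333 → 15 → p, 0.3801/0.0416667 → 9 → j; chars pj.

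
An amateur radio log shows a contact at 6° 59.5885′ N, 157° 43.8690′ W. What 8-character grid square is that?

BJ16dx28

Shift to the Maidenhead origin (180°W, 90°S): lon 22.26885, lat 96.99314.
Field: lon ⌊22.26885/20⌋ = 1 → B; lat ⌊96.99314/10⌋ = 9 → J.
Square: lon ⌊2.26885/2⌋ = 1; lat ⌊6.99314/1⌋ = 6.
Subsquare: lon ⌊0.26885/0.0833333⌋ = 3 → d; lat ⌊0.99314/0.0416667⌋ = 23 → x.
Extended square: lon ⌊0.01885/0.00833333⌋ = 2; lat ⌊0.03481/0.00416667⌋ = 8.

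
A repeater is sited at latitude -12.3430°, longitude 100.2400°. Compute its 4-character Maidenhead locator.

OH07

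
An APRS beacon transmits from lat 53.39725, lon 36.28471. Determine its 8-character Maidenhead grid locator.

KO83dj45

Shift to the Maidenhead origin (180°W, 90°S): lon 216.28471, lat 143.39725.
Field (20°×10°, letters A–R): 216.28471/20 → 10 → K, 143.39725/10 → 14 → O; chars KO.
Square (2°×1°, digits 0–9): 16.28471/2 → 8, 3.39725/1 → 3; chars 83.
Subsquare (5′×2.5′, letters a–x): 0.28471/0.0833333 → 3 → d, 0.39725/0.0416667 → 9 → j; chars dj.
Extended square (30″×15″, digits 0–9): 0.03471/0.00833333 → 4, 0.02225/0.00416667 → 5; chars 45.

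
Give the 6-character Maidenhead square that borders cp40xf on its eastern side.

Longitude subsquare x = 23; +1 → 24, wraps to 0 = a, carry into square.
Longitude square 4; +1 → 5.
The latitude characters are unchanged.

CP50af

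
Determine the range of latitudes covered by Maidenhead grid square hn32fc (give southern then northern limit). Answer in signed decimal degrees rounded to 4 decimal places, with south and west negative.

42.0833, 42.1250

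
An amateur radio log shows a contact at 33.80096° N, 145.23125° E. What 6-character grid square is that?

QM23ot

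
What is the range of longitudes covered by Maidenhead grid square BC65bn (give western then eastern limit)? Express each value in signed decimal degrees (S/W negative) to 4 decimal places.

-147.9167, -147.8333

Field B=1, C=2: +1·20° lon, +2·10° lat → SW at lon -160°, lat -70°.
Square 6, 5: +6·2° lon, +5·1° lat → SW at lon -148°, lat -65°.
Subsquare b=1, n=13: +1·0.0833333° lon, +13·0.0416667° lat → SW at lon -147.917°, lat -64.4583°.
Cell spans 0.0833333° lon × 0.0416667° lat.
west -147.9167, east -147.8333.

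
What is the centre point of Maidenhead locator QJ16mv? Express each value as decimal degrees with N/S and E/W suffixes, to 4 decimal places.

6.8958° N, 143.0417° E

Field Q=16, J=9: +16·20° lon, +9·10° lat → SW at lon 140°, lat 0°.
Square 1, 6: +1·2° lon, +6·1° lat → SW at lon 142°, lat 6°.
Subsquare m=12, v=21: +12·0.0833333° lon, +21·0.0416667° lat → SW at lon 143°, lat 6.875°.
Cell spans 0.0833333° lon × 0.0416667° lat. Centre is SW corner plus half of each.
latitude 6.8958° N, longitude 143.0417° E.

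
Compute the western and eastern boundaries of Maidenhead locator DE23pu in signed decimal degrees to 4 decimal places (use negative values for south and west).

-114.7500, -114.6667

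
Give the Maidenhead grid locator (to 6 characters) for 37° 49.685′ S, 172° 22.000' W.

Offset from 180°W / 90°S: lon 7.6333°, lat 52.1719°.
Field: lon ⌊7.6333/20⌋ = 0 → A; lat ⌊52.1719/10⌋ = 5 → F.
Square: lon ⌊7.6333/2⌋ = 3; lat ⌊2.1719/1⌋ = 2.
Subsquare: lon ⌊1.6333/0.0833333⌋ = 19 → t; lat ⌊0.1719/0.0416667⌋ = 4 → e.

AF32te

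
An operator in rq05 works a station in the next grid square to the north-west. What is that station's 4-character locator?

QQ96

Longitude square 0; −1 → -1, wraps to 9, carry into field.
Longitude field R = 17; −1 → 16 = Q.
Latitude square 5; +1 → 6.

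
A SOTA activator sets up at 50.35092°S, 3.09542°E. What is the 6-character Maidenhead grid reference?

Shift to the Maidenhead origin (180°W, 90°S): lon 183.0954, lat 39.6491.
Field: 183.0954/20 → 9 → J, 39.6491/10 → 3 → D; chars JD.
Square: 3.0954/2 → 1, 9.6491/1 → 9; chars 19.
Subsquare: 1.0954/0.0833333 → 13 → n, 0.6491/0.0416667 → 15 → p; chars np.

JD19np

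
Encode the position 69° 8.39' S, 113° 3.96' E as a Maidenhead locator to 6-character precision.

Offset from 180°W / 90°S: lon 293.0660°, lat 20.8602°.
Field: lon ⌊293.0660/20⌋ = 14 → O; lat ⌊20.8602/10⌋ = 2 → C.
Square: lon ⌊13.0660/2⌋ = 6; lat ⌊0.8602/1⌋ = 0.
Subsquare: lon ⌊1.0660/0.0833333⌋ = 12 → m; lat ⌊0.8602/0.0416667⌋ = 20 → u.

OC60mu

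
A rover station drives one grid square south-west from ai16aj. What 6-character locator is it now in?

Longitude subsquare a = 0; −1 → -1, wraps to 23 = x, carry into square.
Longitude square 1; −1 → 0.
Latitude subsquare j = 9; −1 → 8 = i.

AI06xi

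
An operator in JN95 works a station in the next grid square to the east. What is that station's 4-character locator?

KN05

Longitude square 9; +1 → 10, wraps to 0, carry into field.
Longitude field J = 9; +1 → 10 = K.
The latitude characters are unchanged.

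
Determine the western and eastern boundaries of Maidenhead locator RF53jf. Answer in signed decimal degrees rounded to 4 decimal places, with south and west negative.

170.7500, 170.8333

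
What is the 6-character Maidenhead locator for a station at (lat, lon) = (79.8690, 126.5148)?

PQ39gu

Add 180° to longitude and 90° to latitude: 306.5148, 169.8690.
Field: 306.5148/20 → 15 → P, 169.8690/10 → 16 → Q; chars PQ.
Square: 6.5148/2 → 3, 9.8690/1 → 9; chars 39.
Subsquare: 0.5148/0.0833333 → 6 → g, 0.8690/0.0416667 → 20 → u; chars gu.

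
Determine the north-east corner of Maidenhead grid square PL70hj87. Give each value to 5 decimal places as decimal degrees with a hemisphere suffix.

Field P=15, L=11: +15·20° lon, +11·10° lat → SW at lon 120°, lat 20°.
Square 7, 0: +7·2° lon, +0·1° lat → SW at lon 134°, lat 20°.
Subsquare h=7, j=9: +7·0.0833333° lon, +9·0.0416667° lat → SW at lon 134.583°, lat 20.375°.
Extended square 8, 7: +8·0.00833333° lon, +7·0.00416667° lat → SW at lon 134.65°, lat 20.4042°.
Cell spans 0.00833333° lon × 0.00416667° lat. NE corner is SW corner plus one full cell.
latitude 20.40833° N, longitude 134.65833° E.

20.40833° N, 134.65833° E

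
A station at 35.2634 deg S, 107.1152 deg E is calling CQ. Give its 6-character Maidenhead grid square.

OF34nr

Offset from 180°W / 90°S: lon 287.1152°, lat 54.7366°.
Field: lon ⌊287.1152/20⌋ = 14 → O; lat ⌊54.7366/10⌋ = 5 → F.
Square: lon ⌊7.1152/2⌋ = 3; lat ⌊4.7366/1⌋ = 4.
Subsquare: lon ⌊1.1152/0.0833333⌋ = 13 → n; lat ⌊0.7366/0.0416667⌋ = 17 → r.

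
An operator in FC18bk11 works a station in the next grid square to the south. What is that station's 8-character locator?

Latitude extended square 1; −1 → 0.
The longitude characters are unchanged.

FC18bk10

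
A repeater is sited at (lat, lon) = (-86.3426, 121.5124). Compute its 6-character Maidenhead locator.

Add 180° to longitude and 90° to latitude: 301.5124, 3.6574.
Field (20°×10°, letters A–R): lon ⌊301.5124/20⌋ = 15 → P; lat ⌊3.6574/10⌋ = 0 → A.
Square (2°×1°, digits 0–9): lon ⌊1.5124/2⌋ = 0; lat ⌊3.6574/1⌋ = 3.
Subsquare (5′×2.5′, letters a–x): lon ⌊1.5124/0.0833333⌋ = 18 → s; lat ⌊0.6574/0.0416667⌋ = 15 → p.

PA03sp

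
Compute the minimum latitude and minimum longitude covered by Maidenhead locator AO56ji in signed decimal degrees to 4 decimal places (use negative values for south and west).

56.3333, -169.2500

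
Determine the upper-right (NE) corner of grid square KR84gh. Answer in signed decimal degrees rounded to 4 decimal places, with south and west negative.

84.3333, 36.5833

Field K=10, R=17: +10·20° lon, +17·10° lat → SW at lon 20°, lat 80°.
Square 8, 4: +8·2° lon, +4·1° lat → SW at lon 36°, lat 84°.
Subsquare g=6, h=7: +6·0.0833333° lon, +7·0.0416667° lat → SW at lon 36.5°, lat 84.2917°.
Cell spans 0.0833333° lon × 0.0416667° lat. NE corner is SW corner plus one full cell.
latitude 84.3333, longitude 36.5833.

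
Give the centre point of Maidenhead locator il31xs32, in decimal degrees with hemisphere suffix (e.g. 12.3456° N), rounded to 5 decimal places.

Field I=8, L=11: +8·20° lon, +11·10° lat → SW at lon -20°, lat 20°.
Square 3, 1: +3·2° lon, +1·1° lat → SW at lon -14°, lat 21°.
Subsquare x=23, s=18: +23·0.0833333° lon, +18·0.0416667° lat → SW at lon -12.0833°, lat 21.75°.
Extended square 3, 2: +3·0.00833333° lon, +2·0.00416667° lat → SW at lon -12.0583°, lat 21.7583°.
Cell spans 0.00833333° lon × 0.00416667° lat. Centre is SW corner plus half of each.
latitude 21.76042° N, longitude 12.05417° W.

21.76042° N, 12.05417° W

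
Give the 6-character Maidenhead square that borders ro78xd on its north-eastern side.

Longitude subsquare x = 23; +1 → 24, wraps to 0 = a, carry into square.
Longitude square 7; +1 → 8.
Latitude subsquare d = 3; +1 → 4 = e.

RO88ae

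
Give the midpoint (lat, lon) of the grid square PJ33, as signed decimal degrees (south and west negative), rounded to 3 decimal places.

3.500, 127.000

Field P=15, J=9: +15·20° lon, +9·10° lat → SW at lon 120°, lat 0°.
Square 3, 3: +3·2° lon, +3·1° lat → SW at lon 126°, lat 3°.
Cell spans 2° lon × 1° lat. Centre is SW corner plus half of each.
latitude 3.500, longitude 127.000.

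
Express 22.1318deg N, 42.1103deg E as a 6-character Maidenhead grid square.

Shift to the Maidenhead origin (180°W, 90°S): lon 222.1103, lat 112.1318.
Field (20°×10°, letters A–R): 222.1103/20 → 11 → L, 112.1318/10 → 11 → L; chars LL.
Square (2°×1°, digits 0–9): 2.1103/2 → 1, 2.1318/1 → 2; chars 12.
Subsquare (5′×2.5′, letters a–x): 0.1103/0.0833333 → 1 → b, 0.1318/0.0416667 → 3 → d; chars bd.

LL12bd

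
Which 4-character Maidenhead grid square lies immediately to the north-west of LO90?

LO81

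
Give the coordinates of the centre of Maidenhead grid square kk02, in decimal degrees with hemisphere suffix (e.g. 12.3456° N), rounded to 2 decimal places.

12.50° N, 21.00° E

Field K=10, K=10: +10·20° lon, +10·10° lat → SW at lon 20°, lat 10°.
Square 0, 2: +0·2° lon, +2·1° lat → SW at lon 20°, lat 12°.
Cell spans 2° lon × 1° lat. Centre is SW corner plus half of each.
latitude 12.50° N, longitude 21.00° E.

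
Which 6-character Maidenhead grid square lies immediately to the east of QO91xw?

RO01aw

Longitude subsquare x = 23; +1 → 24, wraps to 0 = a, carry into square.
Longitude square 9; +1 → 10, wraps to 0, carry into field.
Longitude field Q = 16; +1 → 17 = R.
The latitude characters are unchanged.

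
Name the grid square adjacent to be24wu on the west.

BE24vu

Longitude subsquare w = 22; −1 → 21 = v.
The latitude characters are unchanged.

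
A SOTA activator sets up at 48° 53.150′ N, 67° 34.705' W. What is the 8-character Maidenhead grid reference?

FN68fv02

Shift to the Maidenhead origin (180°W, 90°S): lon 112.42158, lat 138.88583.
Field: lon ⌊112.42158/20⌋ = 5 → F; lat ⌊138.88583/10⌋ = 13 → N.
Square: lon ⌊12.42158/2⌋ = 6; lat ⌊8.88583/1⌋ = 8.
Subsquare: lon ⌊0.42158/0.0833333⌋ = 5 → f; lat ⌊0.88583/0.0416667⌋ = 21 → v.
Extended square: lon ⌊0.00492/0.00833333⌋ = 0; lat ⌊0.01083/0.00416667⌋ = 2.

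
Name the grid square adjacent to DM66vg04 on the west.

DM66ug94

Longitude extended square 0; −1 → -1, wraps to 9, carry into subsquare.
Longitude subsquare v = 21; −1 → 20 = u.
The latitude characters are unchanged.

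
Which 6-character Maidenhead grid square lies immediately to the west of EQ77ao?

EQ67xo

Longitude subsquare a = 0; −1 → -1, wraps to 23 = x, carry into square.
Longitude square 7; −1 → 6.
The latitude characters are unchanged.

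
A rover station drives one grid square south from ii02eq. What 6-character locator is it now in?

Latitude subsquare q = 16; −1 → 15 = p.
The longitude characters are unchanged.

II02ep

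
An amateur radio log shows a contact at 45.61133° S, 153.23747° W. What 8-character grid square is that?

BE34jj13

Offset from 180°W / 90°S: lon 26.76253°, lat 44.38867°.
Field: lon ⌊26.76253/20⌋ = 1 → B; lat ⌊44.38867/10⌋ = 4 → E.
Square: lon ⌊6.76253/2⌋ = 3; lat ⌊4.38867/1⌋ = 4.
Subsquare: lon ⌊0.76253/0.0833333⌋ = 9 → j; lat ⌊0.38867/0.0416667⌋ = 9 → j.
Extended square: lon ⌊0.01253/0.00833333⌋ = 1; lat ⌊0.01367/0.00416667⌋ = 3.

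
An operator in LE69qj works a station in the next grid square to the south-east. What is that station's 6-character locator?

LE69ri

Longitude subsquare q = 16; +1 → 17 = r.
Latitude subsquare j = 9; −1 → 8 = i.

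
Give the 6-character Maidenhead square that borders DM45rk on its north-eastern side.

DM45sl

Longitude subsquare r = 17; +1 → 18 = s.
Latitude subsquare k = 10; +1 → 11 = l.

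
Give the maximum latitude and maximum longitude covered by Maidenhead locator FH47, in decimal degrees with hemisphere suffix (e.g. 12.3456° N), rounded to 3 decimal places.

12.000° S, 70.000° W

Field F=5, H=7: +5·20° lon, +7·10° lat → SW at lon -80°, lat -20°.
Square 4, 7: +4·2° lon, +7·1° lat → SW at lon -72°, lat -13°.
Cell spans 2° lon × 1° lat. NE corner is SW corner plus one full cell.
latitude 12.000° S, longitude 70.000° W.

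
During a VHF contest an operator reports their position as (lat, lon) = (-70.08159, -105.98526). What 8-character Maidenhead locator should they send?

Add 180° to longitude and 90° to latitude: 74.01474, 19.91841.
Field (20°×10°, letters A–R): 74.01474/20 → 3 → D, 19.91841/10 → 1 → B; chars DB.
Square (2°×1°, digits 0–9): 14.01474/2 → 7, 9.91841/1 → 9; chars 79.
Subsquare (5′×2.5′, letters a–x): 0.01474/0.0833333 → 0 → a, 0.91841/0.0416667 → 22 → w; chars aw.
Extended square (30″×15″, digits 0–9): 0.01474/0.00833333 → 1, 0.00174/0.00416667 → 0; chars 10.

DB79aw10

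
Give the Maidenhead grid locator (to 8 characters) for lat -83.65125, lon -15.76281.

IA26ci83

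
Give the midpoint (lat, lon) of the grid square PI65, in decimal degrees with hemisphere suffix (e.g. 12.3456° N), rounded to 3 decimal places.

Field P=15, I=8: +15·20° lon, +8·10° lat → SW at lon 120°, lat -10°.
Square 6, 5: +6·2° lon, +5·1° lat → SW at lon 132°, lat -5°.
Cell spans 2° lon × 1° lat. Centre is SW corner plus half of each.
latitude 4.500° S, longitude 133.000° E.

4.500° S, 133.000° E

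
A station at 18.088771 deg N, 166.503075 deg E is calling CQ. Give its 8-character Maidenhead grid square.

RK38gc01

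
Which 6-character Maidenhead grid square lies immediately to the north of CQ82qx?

Latitude subsquare x = 23; +1 → 24, wraps to 0 = a, carry into square.
Latitude square 2; +1 → 3.
The longitude characters are unchanged.

CQ83qa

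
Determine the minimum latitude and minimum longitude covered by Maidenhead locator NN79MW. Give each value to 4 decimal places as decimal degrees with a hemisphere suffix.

Field N=13, N=13: +13·20° lon, +13·10° lat → SW at lon 80°, lat 40°.
Square 7, 9: +7·2° lon, +9·1° lat → SW at lon 94°, lat 49°.
Subsquare m=12, w=22: +12·0.0833333° lon, +22·0.0416667° lat → SW at lon 95°, lat 49.9167°.
latitude 49.9167° N, longitude 95.0000° E.

49.9167° N, 95.0000° E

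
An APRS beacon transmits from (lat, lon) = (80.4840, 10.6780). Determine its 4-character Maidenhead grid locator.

JR50

Add 180° to longitude and 90° to latitude: 190.68, 170.48.
Field: lon ⌊190.68/20⌋ = 9 → J; lat ⌊170.48/10⌋ = 17 → R.
Square: lon ⌊10.68/2⌋ = 5; lat ⌊0.48/1⌋ = 0.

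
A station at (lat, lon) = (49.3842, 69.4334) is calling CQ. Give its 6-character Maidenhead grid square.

Offset from 180°W / 90°S: lon 249.4334°, lat 139.3842°.
Field: lon ⌊249.4334/20⌋ = 12 → M; lat ⌊139.3842/10⌋ = 13 → N.
Square: lon ⌊9.4334/2⌋ = 4; lat ⌊9.3842/1⌋ = 9.
Subsquare: lon ⌊1.4334/0.0833333⌋ = 17 → r; lat ⌊0.3842/0.0416667⌋ = 9 → j.

MN49rj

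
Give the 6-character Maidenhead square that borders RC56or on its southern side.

Latitude subsquare r = 17; −1 → 16 = q.
The longitude characters are unchanged.

RC56oq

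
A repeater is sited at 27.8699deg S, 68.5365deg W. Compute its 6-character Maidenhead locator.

FG52rd

Shift to the Maidenhead origin (180°W, 90°S): lon 111.4635, lat 62.1301.
Field: lon ⌊111.4635/20⌋ = 5 → F; lat ⌊62.1301/10⌋ = 6 → G.
Square: lon ⌊11.4635/2⌋ = 5; lat ⌊2.1301/1⌋ = 2.
Subsquare: lon ⌊1.4635/0.0833333⌋ = 17 → r; lat ⌊0.1301/0.0416667⌋ = 3 → d.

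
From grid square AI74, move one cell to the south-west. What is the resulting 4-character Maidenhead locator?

Longitude square 7; −1 → 6.
Latitude square 4; −1 → 3.

AI63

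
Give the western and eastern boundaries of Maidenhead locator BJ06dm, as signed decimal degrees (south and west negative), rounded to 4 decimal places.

-159.7500, -159.6667

Field B=1, J=9: +1·20° lon, +9·10° lat → SW at lon -160°, lat 0°.
Square 0, 6: +0·2° lon, +6·1° lat → SW at lon -160°, lat 6°.
Subsquare d=3, m=12: +3·0.0833333° lon, +12·0.0416667° lat → SW at lon -159.75°, lat 6.5°.
Cell spans 0.0833333° lon × 0.0416667° lat.
west -159.7500, east -159.6667.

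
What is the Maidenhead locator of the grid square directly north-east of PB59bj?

PB59ck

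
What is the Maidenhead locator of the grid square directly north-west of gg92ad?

GG82xe

Longitude subsquare a = 0; −1 → -1, wraps to 23 = x, carry into square.
Longitude square 9; −1 → 8.
Latitude subsquare d = 3; +1 → 4 = e.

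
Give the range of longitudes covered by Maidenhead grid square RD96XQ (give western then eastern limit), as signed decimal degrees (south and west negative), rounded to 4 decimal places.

179.9167, 180.0000

Field R=17, D=3: +17·20° lon, +3·10° lat → SW at lon 160°, lat -60°.
Square 9, 6: +9·2° lon, +6·1° lat → SW at lon 178°, lat -54°.
Subsquare x=23, q=16: +23·0.0833333° lon, +16·0.0416667° lat → SW at lon 179.917°, lat -53.3333°.
Cell spans 0.0833333° lon × 0.0416667° lat.
west 179.9167, east 180.0000.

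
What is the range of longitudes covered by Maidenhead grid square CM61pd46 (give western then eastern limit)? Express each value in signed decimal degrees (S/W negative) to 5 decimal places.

-126.71667, -126.70833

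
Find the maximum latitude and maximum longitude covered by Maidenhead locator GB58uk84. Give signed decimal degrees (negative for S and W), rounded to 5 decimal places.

Field G=6, B=1: +6·20° lon, +1·10° lat → SW at lon -60°, lat -80°.
Square 5, 8: +5·2° lon, +8·1° lat → SW at lon -50°, lat -72°.
Subsquare u=20, k=10: +20·0.0833333° lon, +10·0.0416667° lat → SW at lon -48.3333°, lat -71.5833°.
Extended square 8, 4: +8·0.00833333° lon, +4·0.00416667° lat → SW at lon -48.2667°, lat -71.5667°.
Cell spans 0.00833333° lon × 0.00416667° lat. NE corner is SW corner plus one full cell.
latitude -71.56250, longitude -48.25833.

-71.56250, -48.25833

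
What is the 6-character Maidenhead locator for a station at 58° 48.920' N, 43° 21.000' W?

Offset from 180°W / 90°S: lon 136.6500°, lat 148.8153°.
Field: lon ⌊136.6500/20⌋ = 6 → G; lat ⌊148.8153/10⌋ = 14 → O.
Square: lon ⌊16.6500/2⌋ = 8; lat ⌊8.8153/1⌋ = 8.
Subsquare: lon ⌊0.6500/0.0833333⌋ = 7 → h; lat ⌊0.8153/0.0416667⌋ = 19 → t.

GO88ht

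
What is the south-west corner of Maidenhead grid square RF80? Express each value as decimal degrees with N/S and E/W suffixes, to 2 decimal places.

40.00° S, 176.00° E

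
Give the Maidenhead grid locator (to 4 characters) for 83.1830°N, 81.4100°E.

Add 180° to longitude and 90° to latitude: 261.41, 173.18.
Field: lon ⌊261.41/20⌋ = 13 → N; lat ⌊173.18/10⌋ = 17 → R.
Square: lon ⌊1.41/2⌋ = 0; lat ⌊3.18/1⌋ = 3.

NR03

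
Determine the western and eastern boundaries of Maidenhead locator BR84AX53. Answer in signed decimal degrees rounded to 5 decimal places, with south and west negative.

Field B=1, R=17: +1·20° lon, +17·10° lat → SW at lon -160°, lat 80°.
Square 8, 4: +8·2° lon, +4·1° lat → SW at lon -144°, lat 84°.
Subsquare a=0, x=23: +0·0.0833333° lon, +23·0.0416667° lat → SW at lon -144°, lat 84.9583°.
Extended square 5, 3: +5·0.00833333° lon, +3·0.00416667° lat → SW at lon -143.958°, lat 84.9708°.
Cell spans 0.00833333° lon × 0.00416667° lat.
west -143.95833, east -143.95000.

-143.95833, -143.95000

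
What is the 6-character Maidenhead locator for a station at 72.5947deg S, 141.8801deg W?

Offset from 180°W / 90°S: lon 38.1199°, lat 17.4053°.
Field: 38.1199/20 → 1 → B, 17.4053/10 → 1 → B; chars BB.
Square: 18.1199/2 → 9, 7.4053/1 → 7; chars 97.
Subsquare: 0.1199/0.0833333 → 1 → b, 0.4053/0.0416667 → 9 → j; chars bj.

BB97bj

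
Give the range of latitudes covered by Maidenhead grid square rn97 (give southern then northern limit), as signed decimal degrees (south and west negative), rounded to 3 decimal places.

47.000, 48.000

Field R=17, N=13: +17·20° lon, +13·10° lat → SW at lon 160°, lat 40°.
Square 9, 7: +9·2° lon, +7·1° lat → SW at lon 178°, lat 47°.
Cell spans 2° lon × 1° lat.
south 47.000, north 48.000.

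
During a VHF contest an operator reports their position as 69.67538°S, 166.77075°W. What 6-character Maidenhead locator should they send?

Add 180° to longitude and 90° to latitude: 13.2293, 20.3246.
Field: 13.2293/20 → 0 → A, 20.3246/10 → 2 → C; chars AC.
Square: 13.2293/2 → 6, 0.3246/1 → 0; chars 60.
Subsquare: 1.2293/0.0833333 → 14 → o, 0.3246/0.0416667 → 7 → h; chars oh.

AC60oh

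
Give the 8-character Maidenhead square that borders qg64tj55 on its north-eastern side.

Longitude extended square 5; +1 → 6.
Latitude extended square 5; +1 → 6.

QG64tj66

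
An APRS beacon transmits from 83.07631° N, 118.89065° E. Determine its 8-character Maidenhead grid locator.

OR93kb68

Shift to the Maidenhead origin (180°W, 90°S): lon 298.89065, lat 173.07631.
Field: 298.89065/20 → 14 → O, 173.07631/10 → 17 → R; chars OR.
Square: 18.89065/2 → 9, 3.07631/1 → 3; chars 93.
Subsquare: 0.89065/0.0833333 → 10 → k, 0.07631/0.0416667 → 1 → b; chars kb.
Extended square: 0.05732/0.00833333 → 6, 0.03464/0.00416667 → 8; chars 68.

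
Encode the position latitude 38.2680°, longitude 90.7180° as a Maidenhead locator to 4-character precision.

Offset from 180°W / 90°S: lon 270.72°, lat 128.27°.
Field: lon ⌊270.72/20⌋ = 13 → N; lat ⌊128.27/10⌋ = 12 → M.
Square: lon ⌊10.72/2⌋ = 5; lat ⌊8.27/1⌋ = 8.

NM58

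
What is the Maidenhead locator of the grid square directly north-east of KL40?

KL51

Longitude square 4; +1 → 5.
Latitude square 0; +1 → 1.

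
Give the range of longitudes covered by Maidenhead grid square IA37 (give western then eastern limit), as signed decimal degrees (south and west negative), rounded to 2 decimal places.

-14.00, -12.00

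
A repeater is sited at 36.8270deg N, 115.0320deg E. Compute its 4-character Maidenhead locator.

Shift to the Maidenhead origin (180°W, 90°S): lon 295.03, lat 126.83.
Field: lon ⌊295.03/20⌋ = 14 → O; lat ⌊126.83/10⌋ = 12 → M.
Square: lon ⌊15.03/2⌋ = 7; lat ⌊6.83/1⌋ = 6.

OM76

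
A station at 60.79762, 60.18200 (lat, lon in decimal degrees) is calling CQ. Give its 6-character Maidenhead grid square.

MP00ct

Shift to the Maidenhead origin (180°W, 90°S): lon 240.1820, lat 150.7976.
Field: lon ⌊240.1820/20⌋ = 12 → M; lat ⌊150.7976/10⌋ = 15 → P.
Square: lon ⌊0.1820/2⌋ = 0; lat ⌊0.7976/1⌋ = 0.
Subsquare: lon ⌊0.1820/0.0833333⌋ = 2 → c; lat ⌊0.7976/0.0416667⌋ = 19 → t.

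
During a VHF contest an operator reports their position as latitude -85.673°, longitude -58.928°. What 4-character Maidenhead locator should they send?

GA04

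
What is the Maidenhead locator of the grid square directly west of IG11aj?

IG01xj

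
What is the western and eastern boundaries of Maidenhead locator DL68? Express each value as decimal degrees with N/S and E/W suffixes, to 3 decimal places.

Field D=3, L=11: +3·20° lon, +11·10° lat → SW at lon -120°, lat 20°.
Square 6, 8: +6·2° lon, +8·1° lat → SW at lon -108°, lat 28°.
Cell spans 2° lon × 1° lat.
west 108.000° W, east 106.000° W.

108.000° W, 106.000° W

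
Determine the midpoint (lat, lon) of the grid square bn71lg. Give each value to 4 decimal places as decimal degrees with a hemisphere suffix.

41.2708° N, 145.0417° W

Field B=1, N=13: +1·20° lon, +13·10° lat → SW at lon -160°, lat 40°.
Square 7, 1: +7·2° lon, +1·1° lat → SW at lon -146°, lat 41°.
Subsquare l=11, g=6: +11·0.0833333° lon, +6·0.0416667° lat → SW at lon -145.083°, lat 41.25°.
Cell spans 0.0833333° lon × 0.0416667° lat. Centre is SW corner plus half of each.
latitude 41.2708° N, longitude 145.0417° W.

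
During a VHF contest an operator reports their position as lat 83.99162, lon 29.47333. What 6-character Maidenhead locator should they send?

Offset from 180°W / 90°S: lon 209.4733°, lat 173.9916°.
Field: 209.4733/20 → 10 → K, 173.9916/10 → 17 → R; chars KR.
Square: 9.4733/2 → 4, 3.9916/1 → 3; chars 43.
Subsquare: 1.4733/0.0833333 → 17 → r, 0.9916/0.0416667 → 23 → x; chars rx.

KR43rx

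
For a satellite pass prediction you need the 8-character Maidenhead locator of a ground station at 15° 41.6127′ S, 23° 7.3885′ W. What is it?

HH84kh53

Add 180° to longitude and 90° to latitude: 156.87686, 74.30645.
Field (20°×10°, letters A–R): 156.87686/20 → 7 → H, 74.30645/10 → 7 → H; chars HH.
Square (2°×1°, digits 0–9): 16.87686/2 → 8, 4.30645/1 → 4; chars 84.
Subsquare (5′×2.5′, letters a–x): 0.87686/0.0833333 → 10 → k, 0.30645/0.0416667 → 7 → h; chars kh.
Extended square (30″×15″, digits 0–9): 0.04352/0.00833333 → 5, 0.01479/0.00416667 → 3; chars 53.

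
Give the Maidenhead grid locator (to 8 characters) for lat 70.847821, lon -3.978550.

IQ80au23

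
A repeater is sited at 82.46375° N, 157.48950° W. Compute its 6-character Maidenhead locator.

BR12gl

Offset from 180°W / 90°S: lon 22.5105°, lat 172.4638°.
Field (20°×10°, letters A–R): lon ⌊22.5105/20⌋ = 1 → B; lat ⌊172.4638/10⌋ = 17 → R.
Square (2°×1°, digits 0–9): lon ⌊2.5105/2⌋ = 1; lat ⌊2.4638/1⌋ = 2.
Subsquare (5′×2.5′, letters a–x): lon ⌊0.5105/0.0833333⌋ = 6 → g; lat ⌊0.4638/0.0416667⌋ = 11 → l.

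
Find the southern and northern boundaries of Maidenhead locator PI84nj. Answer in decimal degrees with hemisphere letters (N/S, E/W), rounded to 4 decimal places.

5.6250° S, 5.5833° S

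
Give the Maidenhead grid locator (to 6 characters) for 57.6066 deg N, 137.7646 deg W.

CO17co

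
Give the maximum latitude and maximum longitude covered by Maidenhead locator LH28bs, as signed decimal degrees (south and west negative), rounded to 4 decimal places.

Field L=11, H=7: +11·20° lon, +7·10° lat → SW at lon 40°, lat -20°.
Square 2, 8: +2·2° lon, +8·1° lat → SW at lon 44°, lat -12°.
Subsquare b=1, s=18: +1·0.0833333° lon, +18·0.0416667° lat → SW at lon 44.0833°, lat -11.25°.
Cell spans 0.0833333° lon × 0.0416667° lat. NE corner is SW corner plus one full cell.
latitude -11.2083, longitude 44.1667.

-11.2083, 44.1667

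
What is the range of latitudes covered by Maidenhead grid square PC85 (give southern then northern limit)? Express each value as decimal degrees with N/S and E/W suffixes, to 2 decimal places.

65.00° S, 64.00° S

Field P=15, C=2: +15·20° lon, +2·10° lat → SW at lon 120°, lat -70°.
Square 8, 5: +8·2° lon, +5·1° lat → SW at lon 136°, lat -65°.
Cell spans 2° lon × 1° lat.
south 65.00° S, north 64.00° S.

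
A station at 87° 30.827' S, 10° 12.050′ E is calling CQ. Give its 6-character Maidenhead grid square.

JA52cl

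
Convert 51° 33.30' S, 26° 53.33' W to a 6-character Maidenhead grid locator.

HD68nk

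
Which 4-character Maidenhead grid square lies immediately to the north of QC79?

QD70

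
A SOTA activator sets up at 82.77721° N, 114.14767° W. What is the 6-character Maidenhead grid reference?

DR22ws

Shift to the Maidenhead origin (180°W, 90°S): lon 65.8523, lat 172.7772.
Field: 65.8523/20 → 3 → D, 172.7772/10 → 17 → R; chars DR.
Square: 5.8523/2 → 2, 2.7772/1 → 2; chars 22.
Subsquare: 1.8523/0.0833333 → 22 → w, 0.7772/0.0416667 → 18 → s; chars ws.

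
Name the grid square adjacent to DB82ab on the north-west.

Longitude subsquare a = 0; −1 → -1, wraps to 23 = x, carry into square.
Longitude square 8; −1 → 7.
Latitude subsquare b = 1; +1 → 2 = c.

DB72xc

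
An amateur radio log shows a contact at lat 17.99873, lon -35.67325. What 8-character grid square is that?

HK27dx99

Add 180° to longitude and 90° to latitude: 144.32675, 107.99873.
Field: lon ⌊144.32675/20⌋ = 7 → H; lat ⌊107.99873/10⌋ = 10 → K.
Square: lon ⌊4.32675/2⌋ = 2; lat ⌊7.99873/1⌋ = 7.
Subsquare: lon ⌊0.32675/0.0833333⌋ = 3 → d; lat ⌊0.99873/0.0416667⌋ = 23 → x.
Extended square: lon ⌊0.07675/0.00833333⌋ = 9; lat ⌊0.04040/0.00416667⌋ = 9.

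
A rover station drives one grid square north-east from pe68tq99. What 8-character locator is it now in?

Longitude extended square 9; +1 → 10, wraps to 0, carry into subsquare.
Longitude subsquare t = 19; +1 → 20 = u.
Latitude extended square 9; +1 → 10, wraps to 0, carry into subsquare.
Latitude subsquare q = 16; +1 → 17 = r.

PE68ur00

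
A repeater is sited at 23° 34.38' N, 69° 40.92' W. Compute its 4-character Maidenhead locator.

Offset from 180°W / 90°S: lon 110.32°, lat 113.57°.
Field: 110.32/20 → 5 → F, 113.57/10 → 11 → L; chars FL.
Square: 10.32/2 → 5, 3.57/1 → 3; chars 53.

FL53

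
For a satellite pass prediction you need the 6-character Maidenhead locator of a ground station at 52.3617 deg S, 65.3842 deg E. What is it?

MD27qp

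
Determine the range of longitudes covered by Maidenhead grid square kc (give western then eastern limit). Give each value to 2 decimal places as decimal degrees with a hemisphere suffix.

Field K=10, C=2: +10·20° lon, +2·10° lat → SW at lon 20°, lat -70°.
Cell spans 20° lon × 10° lat.
west 20.00° E, east 40.00° E.

20.00° E, 40.00° E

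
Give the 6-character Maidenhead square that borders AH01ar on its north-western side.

Longitude subsquare a = 0; −1 → -1, wraps to 23 = x, carry into square.
Longitude square 0; −1 → -1, wraps to 9, carry into field.
Longitude field A = 0; −1 → -1, wraps to 17 = R, wrapping around the antimeridian.
Latitude subsquare r = 17; +1 → 18 = s.

RH91xs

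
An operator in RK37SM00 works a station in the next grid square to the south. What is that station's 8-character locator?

RK37sl09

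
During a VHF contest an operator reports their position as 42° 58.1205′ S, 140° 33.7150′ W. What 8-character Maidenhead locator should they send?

Offset from 180°W / 90°S: lon 39.43808°, lat 47.03133°.
Field: lon ⌊39.43808/20⌋ = 1 → B; lat ⌊47.03133/10⌋ = 4 → E.
Square: lon ⌊19.43808/2⌋ = 9; lat ⌊7.03133/1⌋ = 7.
Subsquare: lon ⌊1.43808/0.0833333⌋ = 17 → r; lat ⌊0.03133/0.0416667⌋ = 0 → a.
Extended square: lon ⌊0.02142/0.00833333⌋ = 2; lat ⌊0.03133/0.00416667⌋ = 7.

BE97ra27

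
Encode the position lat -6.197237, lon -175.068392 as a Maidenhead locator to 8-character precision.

Offset from 180°W / 90°S: lon 4.93161°, lat 83.80276°.
Field: 4.93161/20 → 0 → A, 83.80276/10 → 8 → I; chars AI.
Square: 4.93161/2 → 2, 3.80276/1 → 3; chars 23.
Subsquare: 0.93161/0.0833333 → 11 → l, 0.80276/0.0416667 → 19 → t; chars lt.
Extended square: 0.01494/0.00833333 → 1, 0.01110/0.00416667 → 2; chars 12.

AI23lt12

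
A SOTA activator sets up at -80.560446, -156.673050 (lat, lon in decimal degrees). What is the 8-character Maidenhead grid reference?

BA19pk95

Add 180° to longitude and 90° to latitude: 23.32695, 9.43955.
Field: 23.32695/20 → 1 → B, 9.43955/10 → 0 → A; chars BA.
Square: 3.32695/2 → 1, 9.43955/1 → 9; chars 19.
Subsquare: 1.32695/0.0833333 → 15 → p, 0.43955/0.0416667 → 10 → k; chars pk.
Extended square: 0.07695/0.00833333 → 9, 0.02289/0.00416667 → 5; chars 95.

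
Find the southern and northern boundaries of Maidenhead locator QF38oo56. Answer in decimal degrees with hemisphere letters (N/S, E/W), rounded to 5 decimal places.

Field Q=16, F=5: +16·20° lon, +5·10° lat → SW at lon 140°, lat -40°.
Square 3, 8: +3·2° lon, +8·1° lat → SW at lon 146°, lat -32°.
Subsquare o=14, o=14: +14·0.0833333° lon, +14·0.0416667° lat → SW at lon 147.167°, lat -31.4167°.
Extended square 5, 6: +5·0.00833333° lon, +6·0.00416667° lat → SW at lon 147.208°, lat -31.3917°.
Cell spans 0.00833333° lon × 0.00416667° lat.
south 31.39167° S, north 31.38750° S.

31.39167° S, 31.38750° S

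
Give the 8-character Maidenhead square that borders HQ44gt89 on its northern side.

Latitude extended square 9; +1 → 10, wraps to 0, carry into subsquare.
Latitude subsquare t = 19; +1 → 20 = u.
The longitude characters are unchanged.

HQ44gu80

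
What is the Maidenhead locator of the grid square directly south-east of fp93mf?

FP93ne

Longitude subsquare m = 12; +1 → 13 = n.
Latitude subsquare f = 5; −1 → 4 = e.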